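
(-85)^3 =-614125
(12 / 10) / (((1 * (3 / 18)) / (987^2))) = 35070084 / 5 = 7014016.80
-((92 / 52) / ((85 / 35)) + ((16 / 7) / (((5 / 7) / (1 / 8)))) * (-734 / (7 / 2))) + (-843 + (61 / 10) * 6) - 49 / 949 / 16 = -6534151699 / 9034480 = -723.25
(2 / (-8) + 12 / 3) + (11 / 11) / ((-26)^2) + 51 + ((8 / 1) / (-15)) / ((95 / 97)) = 13054381 / 240825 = 54.21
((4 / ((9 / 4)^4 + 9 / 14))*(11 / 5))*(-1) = -78848 / 235395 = -0.33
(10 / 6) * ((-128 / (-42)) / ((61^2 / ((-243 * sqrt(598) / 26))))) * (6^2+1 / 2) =-157680 * sqrt(598) / 338611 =-11.39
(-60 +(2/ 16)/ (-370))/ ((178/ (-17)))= 5.73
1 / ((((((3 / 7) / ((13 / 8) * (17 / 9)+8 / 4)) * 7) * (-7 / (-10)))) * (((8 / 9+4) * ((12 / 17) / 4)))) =2.80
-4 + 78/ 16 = 7/ 8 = 0.88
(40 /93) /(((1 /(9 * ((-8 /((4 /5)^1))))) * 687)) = -400 /7099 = -0.06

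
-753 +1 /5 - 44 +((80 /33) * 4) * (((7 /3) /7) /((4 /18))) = -43024 /55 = -782.25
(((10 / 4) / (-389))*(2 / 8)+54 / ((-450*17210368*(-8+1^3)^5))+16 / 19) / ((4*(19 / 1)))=44922151838591773 / 4061974194362470400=0.01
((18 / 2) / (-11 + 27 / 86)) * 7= -5418 / 919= -5.90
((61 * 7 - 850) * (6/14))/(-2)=1269/14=90.64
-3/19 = -0.16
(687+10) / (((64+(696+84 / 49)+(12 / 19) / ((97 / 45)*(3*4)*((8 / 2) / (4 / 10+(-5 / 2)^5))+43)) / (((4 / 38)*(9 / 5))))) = 17192956851 / 99167549756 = 0.17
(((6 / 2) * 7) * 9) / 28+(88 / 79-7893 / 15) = -818971 / 1580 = -518.34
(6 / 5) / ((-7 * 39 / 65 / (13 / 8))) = -13 / 28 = -0.46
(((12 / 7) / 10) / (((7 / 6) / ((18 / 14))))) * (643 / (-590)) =-104166 / 505925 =-0.21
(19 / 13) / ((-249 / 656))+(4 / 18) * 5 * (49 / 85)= -529922 / 165087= -3.21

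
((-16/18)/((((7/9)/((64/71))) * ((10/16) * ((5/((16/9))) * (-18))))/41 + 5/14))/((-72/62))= -72884224/29397735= -2.48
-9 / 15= -3 / 5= -0.60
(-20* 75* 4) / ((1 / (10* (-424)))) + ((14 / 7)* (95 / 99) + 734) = 2518632856 / 99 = 25440735.92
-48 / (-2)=24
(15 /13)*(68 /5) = 204 /13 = 15.69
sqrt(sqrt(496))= 2 *31^(1/ 4)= 4.72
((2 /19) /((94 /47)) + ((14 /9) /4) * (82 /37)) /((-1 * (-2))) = 2893 /6327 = 0.46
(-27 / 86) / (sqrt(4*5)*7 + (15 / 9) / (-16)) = -435456*sqrt(5) / 97089485-648 / 19417897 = -0.01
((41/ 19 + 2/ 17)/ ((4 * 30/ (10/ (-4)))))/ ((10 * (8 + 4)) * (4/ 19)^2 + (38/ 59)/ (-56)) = -0.01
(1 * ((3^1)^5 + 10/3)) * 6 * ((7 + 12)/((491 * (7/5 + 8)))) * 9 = 1263690/23077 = 54.76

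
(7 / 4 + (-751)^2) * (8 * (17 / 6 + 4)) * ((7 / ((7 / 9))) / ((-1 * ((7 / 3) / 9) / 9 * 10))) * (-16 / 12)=44953275186 / 35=1284379291.03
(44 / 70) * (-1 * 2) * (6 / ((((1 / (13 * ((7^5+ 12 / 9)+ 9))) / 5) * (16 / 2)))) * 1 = -7214636 / 7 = -1030662.29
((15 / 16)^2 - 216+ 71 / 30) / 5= -816977 / 19200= -42.55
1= 1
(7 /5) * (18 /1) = 126 /5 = 25.20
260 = 260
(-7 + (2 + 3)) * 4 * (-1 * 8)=64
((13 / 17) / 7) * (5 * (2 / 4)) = 65 / 238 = 0.27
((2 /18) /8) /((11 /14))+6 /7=2425 /2772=0.87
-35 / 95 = -7 / 19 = -0.37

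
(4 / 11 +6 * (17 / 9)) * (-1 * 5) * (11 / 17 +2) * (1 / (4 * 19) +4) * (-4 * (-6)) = -52978500 / 3553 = -14910.92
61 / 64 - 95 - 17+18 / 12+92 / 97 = -674179 / 6208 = -108.60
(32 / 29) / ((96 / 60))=20 / 29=0.69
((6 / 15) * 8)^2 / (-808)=-32 / 2525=-0.01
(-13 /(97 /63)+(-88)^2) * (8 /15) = 6002792 /1455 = 4125.63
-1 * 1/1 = -1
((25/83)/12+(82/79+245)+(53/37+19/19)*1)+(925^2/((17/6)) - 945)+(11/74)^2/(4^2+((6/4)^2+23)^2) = 5769376483831827199/19148991538524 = 301288.79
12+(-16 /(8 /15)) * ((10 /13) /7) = 792 /91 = 8.70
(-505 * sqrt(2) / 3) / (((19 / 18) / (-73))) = 221190 * sqrt(2) / 19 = 16463.68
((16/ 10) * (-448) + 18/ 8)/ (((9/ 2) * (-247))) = 14291/ 22230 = 0.64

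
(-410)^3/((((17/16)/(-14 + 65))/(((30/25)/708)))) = -330820800/59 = -5607132.20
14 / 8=7 / 4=1.75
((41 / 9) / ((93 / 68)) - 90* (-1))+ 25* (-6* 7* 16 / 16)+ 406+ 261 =-242453 / 837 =-289.67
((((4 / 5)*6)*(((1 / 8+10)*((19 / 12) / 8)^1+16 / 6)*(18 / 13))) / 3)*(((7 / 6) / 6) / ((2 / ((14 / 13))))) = 175763 / 162240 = 1.08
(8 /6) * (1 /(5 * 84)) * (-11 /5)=-11 /1575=-0.01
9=9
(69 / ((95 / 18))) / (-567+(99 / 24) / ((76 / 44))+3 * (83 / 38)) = -1104 / 47125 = -0.02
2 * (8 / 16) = 1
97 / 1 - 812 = -715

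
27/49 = 0.55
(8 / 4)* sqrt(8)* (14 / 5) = 56* sqrt(2) / 5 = 15.84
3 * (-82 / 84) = -41 / 14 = -2.93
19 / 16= 1.19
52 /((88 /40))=260 /11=23.64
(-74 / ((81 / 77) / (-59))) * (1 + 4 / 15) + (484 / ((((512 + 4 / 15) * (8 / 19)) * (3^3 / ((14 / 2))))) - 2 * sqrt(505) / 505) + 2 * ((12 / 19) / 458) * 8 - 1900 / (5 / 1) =396281786412889 / 81242394120 - 2 * sqrt(505) / 505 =4877.68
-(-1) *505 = 505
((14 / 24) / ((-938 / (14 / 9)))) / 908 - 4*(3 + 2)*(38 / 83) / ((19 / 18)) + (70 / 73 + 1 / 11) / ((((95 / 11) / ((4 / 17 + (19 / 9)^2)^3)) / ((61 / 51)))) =39443271025573972309687 / 6217215806618774554320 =6.34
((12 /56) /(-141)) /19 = -1 /12502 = -0.00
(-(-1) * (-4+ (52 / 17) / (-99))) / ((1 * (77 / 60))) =-135680 / 43197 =-3.14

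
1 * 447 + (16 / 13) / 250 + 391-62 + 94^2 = 15619508 / 1625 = 9612.00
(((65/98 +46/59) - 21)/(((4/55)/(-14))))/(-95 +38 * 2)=-6219345/31388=-198.14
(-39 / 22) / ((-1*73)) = 39 / 1606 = 0.02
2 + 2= 4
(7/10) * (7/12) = 49/120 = 0.41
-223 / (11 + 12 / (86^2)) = -412327 / 20342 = -20.27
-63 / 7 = -9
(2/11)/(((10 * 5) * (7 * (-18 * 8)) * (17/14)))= -1/336600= -0.00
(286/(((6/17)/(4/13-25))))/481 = -20009/481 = -41.60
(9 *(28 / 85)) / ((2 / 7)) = 882 / 85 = 10.38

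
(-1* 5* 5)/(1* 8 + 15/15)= -25/9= -2.78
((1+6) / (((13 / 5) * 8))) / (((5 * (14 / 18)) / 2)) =9 / 52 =0.17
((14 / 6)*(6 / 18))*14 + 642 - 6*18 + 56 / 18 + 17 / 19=10429 / 19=548.89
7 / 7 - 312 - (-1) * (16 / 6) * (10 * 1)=-853 / 3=-284.33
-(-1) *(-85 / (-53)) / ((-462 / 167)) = -14195 / 24486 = -0.58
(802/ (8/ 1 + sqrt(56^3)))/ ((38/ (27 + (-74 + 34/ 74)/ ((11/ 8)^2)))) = 21359265/ 1866622472 - 149514855 * sqrt(14)/ 933311236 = -0.59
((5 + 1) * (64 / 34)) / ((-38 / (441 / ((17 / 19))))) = -42336 / 289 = -146.49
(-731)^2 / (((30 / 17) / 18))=27252411 / 5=5450482.20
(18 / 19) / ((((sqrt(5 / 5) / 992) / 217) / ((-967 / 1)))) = -3746885184 / 19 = -197204483.37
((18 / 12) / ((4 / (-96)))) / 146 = -0.25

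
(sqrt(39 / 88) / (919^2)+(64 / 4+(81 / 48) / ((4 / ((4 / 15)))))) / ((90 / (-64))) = -2578 / 225 - 8 * sqrt(858) / 418057695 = -11.46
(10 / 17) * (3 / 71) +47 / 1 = 56759 / 1207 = 47.02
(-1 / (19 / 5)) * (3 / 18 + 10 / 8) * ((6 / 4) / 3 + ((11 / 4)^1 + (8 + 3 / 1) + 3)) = -1955 / 304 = -6.43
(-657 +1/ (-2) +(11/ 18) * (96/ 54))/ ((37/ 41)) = -4359899/ 5994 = -727.38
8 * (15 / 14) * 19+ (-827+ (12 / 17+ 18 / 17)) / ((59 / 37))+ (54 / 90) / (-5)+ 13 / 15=-186363649 / 526575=-353.92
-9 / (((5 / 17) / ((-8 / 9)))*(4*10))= 17 / 25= 0.68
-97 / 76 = -1.28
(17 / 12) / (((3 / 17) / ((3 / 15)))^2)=4913 / 2700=1.82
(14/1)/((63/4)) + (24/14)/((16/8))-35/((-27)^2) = 8665/5103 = 1.70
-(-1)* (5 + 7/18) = 97/18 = 5.39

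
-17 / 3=-5.67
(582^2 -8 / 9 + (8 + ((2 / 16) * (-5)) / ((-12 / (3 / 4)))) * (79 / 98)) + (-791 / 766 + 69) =338797.56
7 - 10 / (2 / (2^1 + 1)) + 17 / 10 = -63 / 10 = -6.30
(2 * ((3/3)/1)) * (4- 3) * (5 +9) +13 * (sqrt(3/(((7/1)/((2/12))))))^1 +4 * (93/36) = 13 * sqrt(14)/14 +115/3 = 41.81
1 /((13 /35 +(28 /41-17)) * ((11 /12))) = -8610 /125851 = -0.07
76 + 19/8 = 627/8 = 78.38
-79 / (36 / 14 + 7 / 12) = -6636 / 265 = -25.04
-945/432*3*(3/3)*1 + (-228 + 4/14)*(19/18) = -248903/1008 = -246.93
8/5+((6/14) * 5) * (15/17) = 2077/595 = 3.49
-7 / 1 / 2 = -7 / 2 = -3.50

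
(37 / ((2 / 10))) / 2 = 92.50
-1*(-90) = 90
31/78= 0.40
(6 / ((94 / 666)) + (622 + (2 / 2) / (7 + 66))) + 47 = 2441240 / 3431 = 711.52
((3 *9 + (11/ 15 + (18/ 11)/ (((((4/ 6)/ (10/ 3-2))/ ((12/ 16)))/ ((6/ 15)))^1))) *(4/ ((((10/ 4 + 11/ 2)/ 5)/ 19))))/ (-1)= -45011/ 33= -1363.97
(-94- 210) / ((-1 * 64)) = 19 / 4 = 4.75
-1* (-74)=74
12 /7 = 1.71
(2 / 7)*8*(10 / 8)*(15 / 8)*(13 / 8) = 975 / 112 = 8.71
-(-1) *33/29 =33/29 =1.14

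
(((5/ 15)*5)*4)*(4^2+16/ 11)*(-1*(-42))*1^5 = 53760/ 11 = 4887.27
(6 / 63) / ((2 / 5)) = 5 / 21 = 0.24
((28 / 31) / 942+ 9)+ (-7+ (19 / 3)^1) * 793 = -2529213 / 4867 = -519.67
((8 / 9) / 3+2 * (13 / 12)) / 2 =133 / 108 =1.23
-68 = -68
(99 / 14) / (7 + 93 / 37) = 333 / 448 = 0.74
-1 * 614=-614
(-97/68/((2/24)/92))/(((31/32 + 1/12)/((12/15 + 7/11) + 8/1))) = -1333888128/94435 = -14124.93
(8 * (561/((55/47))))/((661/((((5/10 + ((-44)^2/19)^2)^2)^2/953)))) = 7570324522227607998442184616957/106985068171062530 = 70760571093184.01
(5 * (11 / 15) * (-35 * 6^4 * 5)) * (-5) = 4158000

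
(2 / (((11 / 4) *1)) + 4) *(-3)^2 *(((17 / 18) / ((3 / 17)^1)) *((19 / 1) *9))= 428298 / 11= 38936.18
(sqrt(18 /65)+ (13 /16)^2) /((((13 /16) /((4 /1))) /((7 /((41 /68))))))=91392 * sqrt(130) /34645+ 1547 /41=67.81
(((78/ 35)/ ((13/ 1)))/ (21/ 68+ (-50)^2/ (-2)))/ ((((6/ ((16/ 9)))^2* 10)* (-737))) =4352/ 2663320465575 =0.00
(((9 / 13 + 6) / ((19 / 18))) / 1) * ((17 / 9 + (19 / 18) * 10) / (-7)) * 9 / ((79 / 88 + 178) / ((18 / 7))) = -39688704 / 27219647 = -1.46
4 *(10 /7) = 40 /7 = 5.71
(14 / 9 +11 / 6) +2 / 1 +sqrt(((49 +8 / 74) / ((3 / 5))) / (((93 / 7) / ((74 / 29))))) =sqrt(114343810) / 2697 +97 / 18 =9.35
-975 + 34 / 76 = -37033 / 38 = -974.55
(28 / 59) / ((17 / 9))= 252 / 1003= 0.25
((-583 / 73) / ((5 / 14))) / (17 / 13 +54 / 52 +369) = -212212 / 3524075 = -0.06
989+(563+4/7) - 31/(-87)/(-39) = 36874907/23751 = 1552.56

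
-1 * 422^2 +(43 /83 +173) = -14766570 /83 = -177910.48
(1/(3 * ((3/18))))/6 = 1/3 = 0.33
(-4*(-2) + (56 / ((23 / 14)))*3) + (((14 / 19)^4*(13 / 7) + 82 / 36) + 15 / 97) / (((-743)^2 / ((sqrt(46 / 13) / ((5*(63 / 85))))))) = 110.26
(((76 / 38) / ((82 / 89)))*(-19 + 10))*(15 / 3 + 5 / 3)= -5340 / 41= -130.24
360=360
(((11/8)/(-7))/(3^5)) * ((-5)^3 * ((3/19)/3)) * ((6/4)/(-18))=-1375/3102624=-0.00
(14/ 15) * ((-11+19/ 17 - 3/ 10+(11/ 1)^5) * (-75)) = -11272857.24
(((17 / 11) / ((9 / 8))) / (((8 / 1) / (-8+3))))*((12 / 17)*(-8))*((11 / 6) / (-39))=-80 / 351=-0.23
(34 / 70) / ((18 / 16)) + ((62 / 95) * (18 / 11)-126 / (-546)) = 1481021 / 855855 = 1.73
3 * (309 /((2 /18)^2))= 75087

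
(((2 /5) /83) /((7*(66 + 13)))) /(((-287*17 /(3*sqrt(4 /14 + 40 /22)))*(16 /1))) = -0.00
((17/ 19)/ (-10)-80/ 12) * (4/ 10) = -3851/ 1425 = -2.70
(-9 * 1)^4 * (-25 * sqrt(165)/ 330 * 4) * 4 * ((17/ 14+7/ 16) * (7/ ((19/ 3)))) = -6068925 * sqrt(165)/ 418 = -186499.41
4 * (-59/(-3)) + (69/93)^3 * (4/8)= 14097853/178746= 78.87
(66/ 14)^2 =1089/ 49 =22.22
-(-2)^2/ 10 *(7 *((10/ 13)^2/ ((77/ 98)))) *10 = -39200/ 1859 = -21.09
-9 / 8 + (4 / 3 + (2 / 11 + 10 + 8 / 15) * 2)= 9521 / 440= 21.64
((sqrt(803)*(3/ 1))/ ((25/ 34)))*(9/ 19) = 918*sqrt(803)/ 475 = 54.77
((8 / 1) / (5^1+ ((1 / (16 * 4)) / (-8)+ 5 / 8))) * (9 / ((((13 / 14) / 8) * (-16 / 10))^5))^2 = 937185082122240000000000 / 396894598033271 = 2361294627.76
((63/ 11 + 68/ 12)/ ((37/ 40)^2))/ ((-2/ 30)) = -199.75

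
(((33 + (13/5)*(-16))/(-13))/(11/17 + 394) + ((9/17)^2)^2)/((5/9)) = 26299867824/182111276425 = 0.14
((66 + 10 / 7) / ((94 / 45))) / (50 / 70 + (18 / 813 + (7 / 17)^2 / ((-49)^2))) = 970372410 / 22140149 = 43.83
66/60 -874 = -8729/10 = -872.90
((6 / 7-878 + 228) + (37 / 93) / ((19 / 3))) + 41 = -2507114 / 4123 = -608.08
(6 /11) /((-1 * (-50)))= 0.01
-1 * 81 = -81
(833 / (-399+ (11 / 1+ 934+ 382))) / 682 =0.00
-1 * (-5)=5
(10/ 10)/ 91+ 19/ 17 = 1746/ 1547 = 1.13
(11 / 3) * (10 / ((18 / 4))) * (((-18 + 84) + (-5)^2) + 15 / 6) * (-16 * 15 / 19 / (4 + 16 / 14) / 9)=-2879800 / 13851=-207.91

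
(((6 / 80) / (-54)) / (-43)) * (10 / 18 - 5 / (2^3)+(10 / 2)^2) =0.00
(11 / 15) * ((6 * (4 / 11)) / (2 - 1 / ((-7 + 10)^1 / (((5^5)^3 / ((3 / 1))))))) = -72 / 152587890535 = -0.00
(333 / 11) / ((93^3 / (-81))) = -999 / 327701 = -0.00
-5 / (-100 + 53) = 5 / 47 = 0.11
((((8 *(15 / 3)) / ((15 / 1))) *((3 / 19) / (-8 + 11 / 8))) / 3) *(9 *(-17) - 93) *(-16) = -83968 / 1007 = -83.38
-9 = -9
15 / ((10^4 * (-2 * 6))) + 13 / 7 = 103993 / 56000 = 1.86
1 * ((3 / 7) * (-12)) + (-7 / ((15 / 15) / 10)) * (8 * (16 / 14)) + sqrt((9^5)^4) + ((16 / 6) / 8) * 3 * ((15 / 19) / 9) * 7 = 1391226718832 / 399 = 3486783756.47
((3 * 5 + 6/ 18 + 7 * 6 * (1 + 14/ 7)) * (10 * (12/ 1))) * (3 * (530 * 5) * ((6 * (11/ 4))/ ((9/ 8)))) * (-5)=-9887680000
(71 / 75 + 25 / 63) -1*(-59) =95041 / 1575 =60.34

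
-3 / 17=-0.18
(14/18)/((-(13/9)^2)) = -63/169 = -0.37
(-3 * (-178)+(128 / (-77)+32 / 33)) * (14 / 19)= 246388 / 627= 392.96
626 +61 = 687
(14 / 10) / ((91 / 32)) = 32 / 65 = 0.49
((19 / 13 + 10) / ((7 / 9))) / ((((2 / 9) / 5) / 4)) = 120690 / 91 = 1326.26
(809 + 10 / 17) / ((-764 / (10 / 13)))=-68815 / 84422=-0.82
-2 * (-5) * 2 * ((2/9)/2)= 20/9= 2.22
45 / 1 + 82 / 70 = 1616 / 35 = 46.17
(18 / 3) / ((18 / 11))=11 / 3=3.67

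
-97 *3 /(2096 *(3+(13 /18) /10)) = -13095 /289772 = -0.05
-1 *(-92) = 92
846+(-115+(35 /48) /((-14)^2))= 982469 /1344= 731.00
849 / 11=77.18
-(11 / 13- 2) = 15 / 13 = 1.15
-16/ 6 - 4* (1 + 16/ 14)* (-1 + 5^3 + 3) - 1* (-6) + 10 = -22580/ 21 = -1075.24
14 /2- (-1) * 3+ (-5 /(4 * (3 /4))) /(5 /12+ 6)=750 /77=9.74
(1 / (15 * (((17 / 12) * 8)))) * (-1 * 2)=-1 / 85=-0.01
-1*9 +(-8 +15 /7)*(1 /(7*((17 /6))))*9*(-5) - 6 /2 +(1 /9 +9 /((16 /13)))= 8.71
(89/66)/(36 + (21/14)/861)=25543/681945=0.04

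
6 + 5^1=11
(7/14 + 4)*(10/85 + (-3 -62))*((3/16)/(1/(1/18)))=-3309/1088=-3.04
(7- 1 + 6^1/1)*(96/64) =18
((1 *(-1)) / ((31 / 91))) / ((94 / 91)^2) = -753571 / 273916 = -2.75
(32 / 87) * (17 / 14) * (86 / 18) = 11696 / 5481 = 2.13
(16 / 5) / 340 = 4 / 425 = 0.01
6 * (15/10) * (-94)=-846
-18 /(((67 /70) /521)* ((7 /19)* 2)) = -890910 /67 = -13297.16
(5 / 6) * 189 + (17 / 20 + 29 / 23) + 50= 96421 / 460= 209.61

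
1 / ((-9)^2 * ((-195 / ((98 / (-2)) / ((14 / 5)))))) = 7 / 6318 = 0.00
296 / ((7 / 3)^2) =2664 / 49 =54.37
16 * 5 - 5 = 75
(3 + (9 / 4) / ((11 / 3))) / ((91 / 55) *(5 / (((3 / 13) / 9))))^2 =583 / 16793868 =0.00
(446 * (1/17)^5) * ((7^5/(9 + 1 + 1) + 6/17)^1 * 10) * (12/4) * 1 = 3823803300/265513259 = 14.40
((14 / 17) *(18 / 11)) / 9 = 28 / 187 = 0.15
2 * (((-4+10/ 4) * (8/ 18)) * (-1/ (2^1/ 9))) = 6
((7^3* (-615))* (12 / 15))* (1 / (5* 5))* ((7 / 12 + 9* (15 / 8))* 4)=-471391.76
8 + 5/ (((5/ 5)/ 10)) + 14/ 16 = 471/ 8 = 58.88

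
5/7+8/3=71/21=3.38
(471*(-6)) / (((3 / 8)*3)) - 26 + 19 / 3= -7595 / 3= -2531.67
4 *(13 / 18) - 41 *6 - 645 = -7993 / 9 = -888.11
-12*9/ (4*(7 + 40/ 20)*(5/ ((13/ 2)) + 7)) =-39/ 101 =-0.39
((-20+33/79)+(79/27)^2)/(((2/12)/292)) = -370678816/19197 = -19309.21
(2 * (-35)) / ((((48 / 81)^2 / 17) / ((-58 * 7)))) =1375816.64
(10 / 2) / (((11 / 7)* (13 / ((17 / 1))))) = 595 / 143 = 4.16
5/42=0.12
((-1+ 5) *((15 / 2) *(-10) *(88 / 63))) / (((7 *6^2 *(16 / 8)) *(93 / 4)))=-4400 / 123039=-0.04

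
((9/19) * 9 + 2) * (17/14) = 289/38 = 7.61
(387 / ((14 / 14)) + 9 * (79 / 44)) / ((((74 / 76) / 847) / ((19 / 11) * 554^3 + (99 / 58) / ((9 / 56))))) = 110517661724631462 / 1073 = 102998752772256.72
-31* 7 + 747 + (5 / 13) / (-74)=509855 / 962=529.99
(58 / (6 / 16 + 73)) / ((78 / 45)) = 3480 / 7631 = 0.46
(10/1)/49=10/49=0.20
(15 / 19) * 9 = 135 / 19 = 7.11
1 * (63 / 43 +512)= 22079 / 43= 513.47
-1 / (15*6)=-1 / 90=-0.01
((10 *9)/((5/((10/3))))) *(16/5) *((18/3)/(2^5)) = 36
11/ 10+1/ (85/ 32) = 1.48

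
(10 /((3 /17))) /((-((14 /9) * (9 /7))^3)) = -85 /12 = -7.08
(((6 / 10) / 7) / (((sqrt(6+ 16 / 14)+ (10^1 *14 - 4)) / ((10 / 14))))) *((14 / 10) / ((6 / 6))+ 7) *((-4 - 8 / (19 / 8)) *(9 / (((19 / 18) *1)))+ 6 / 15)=-137917872 / 584016775+ 1014102 *sqrt(14) / 817623485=-0.23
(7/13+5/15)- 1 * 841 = -840.13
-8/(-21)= 8/21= 0.38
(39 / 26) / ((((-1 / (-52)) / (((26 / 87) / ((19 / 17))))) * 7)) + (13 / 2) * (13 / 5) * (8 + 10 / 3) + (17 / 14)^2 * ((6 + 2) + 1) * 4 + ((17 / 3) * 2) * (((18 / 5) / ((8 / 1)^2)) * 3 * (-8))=232.29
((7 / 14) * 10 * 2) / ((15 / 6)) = 4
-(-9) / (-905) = -9 / 905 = -0.01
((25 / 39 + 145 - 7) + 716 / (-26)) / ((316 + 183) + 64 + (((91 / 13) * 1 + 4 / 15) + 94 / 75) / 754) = 897550 / 4548327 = 0.20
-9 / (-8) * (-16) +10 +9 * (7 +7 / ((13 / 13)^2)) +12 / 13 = 1546 / 13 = 118.92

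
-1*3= -3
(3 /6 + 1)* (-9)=-27 /2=-13.50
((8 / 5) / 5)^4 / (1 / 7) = 0.07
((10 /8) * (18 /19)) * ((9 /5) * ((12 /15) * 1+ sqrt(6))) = 162 /95+ 81 * sqrt(6) /38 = 6.93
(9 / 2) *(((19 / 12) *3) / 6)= 57 / 16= 3.56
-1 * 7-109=-116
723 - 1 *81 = 642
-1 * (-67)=67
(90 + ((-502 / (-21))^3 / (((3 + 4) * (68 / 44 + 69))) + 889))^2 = 40070319983500314244 / 39541698191961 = 1013368.72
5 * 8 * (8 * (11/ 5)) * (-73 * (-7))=359744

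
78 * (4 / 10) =156 / 5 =31.20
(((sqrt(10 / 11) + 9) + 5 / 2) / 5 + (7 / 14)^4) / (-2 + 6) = sqrt(110) / 220 + 189 / 320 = 0.64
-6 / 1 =-6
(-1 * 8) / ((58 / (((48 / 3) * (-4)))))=8.83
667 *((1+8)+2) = 7337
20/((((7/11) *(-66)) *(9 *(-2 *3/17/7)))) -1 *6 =-401/81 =-4.95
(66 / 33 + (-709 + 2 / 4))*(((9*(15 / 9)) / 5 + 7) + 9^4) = -9284823 / 2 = -4642411.50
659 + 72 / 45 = 3303 / 5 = 660.60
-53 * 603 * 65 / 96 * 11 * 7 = -53318265 / 32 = -1666195.78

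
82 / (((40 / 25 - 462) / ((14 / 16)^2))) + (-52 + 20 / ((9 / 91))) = 99503323 / 662976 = 150.09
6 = 6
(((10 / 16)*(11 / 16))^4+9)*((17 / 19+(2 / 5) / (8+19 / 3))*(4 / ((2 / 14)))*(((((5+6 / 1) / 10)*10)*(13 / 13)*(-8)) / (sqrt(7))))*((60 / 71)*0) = 0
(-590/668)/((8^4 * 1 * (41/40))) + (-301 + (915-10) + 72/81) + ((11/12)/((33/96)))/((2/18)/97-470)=15661206628840057/25891298823168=604.88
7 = 7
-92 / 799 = -0.12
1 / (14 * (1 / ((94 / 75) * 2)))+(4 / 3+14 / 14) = 1319 / 525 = 2.51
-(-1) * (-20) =-20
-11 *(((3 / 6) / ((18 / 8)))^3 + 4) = -32164 / 729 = -44.12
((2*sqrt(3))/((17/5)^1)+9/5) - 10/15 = 10*sqrt(3)/17+17/15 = 2.15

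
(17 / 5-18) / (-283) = 73 / 1415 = 0.05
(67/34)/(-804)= -1/408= -0.00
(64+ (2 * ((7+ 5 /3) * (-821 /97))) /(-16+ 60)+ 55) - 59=181387 /3201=56.67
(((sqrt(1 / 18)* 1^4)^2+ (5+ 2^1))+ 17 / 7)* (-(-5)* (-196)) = -83650 / 9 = -9294.44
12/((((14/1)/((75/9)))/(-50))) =-2500/7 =-357.14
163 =163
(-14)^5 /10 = -268912 /5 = -53782.40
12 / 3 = 4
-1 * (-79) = 79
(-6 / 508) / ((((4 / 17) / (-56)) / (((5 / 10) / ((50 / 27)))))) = 9639 / 12700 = 0.76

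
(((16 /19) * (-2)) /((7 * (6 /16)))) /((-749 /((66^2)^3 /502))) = 3526568534016 /25003867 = 141040.93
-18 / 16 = -9 / 8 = -1.12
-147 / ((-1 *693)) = 7 / 33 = 0.21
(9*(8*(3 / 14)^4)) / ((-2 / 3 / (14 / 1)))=-2187 / 686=-3.19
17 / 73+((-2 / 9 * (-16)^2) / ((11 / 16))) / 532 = 74335 / 961191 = 0.08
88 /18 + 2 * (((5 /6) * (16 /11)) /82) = 19964 /4059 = 4.92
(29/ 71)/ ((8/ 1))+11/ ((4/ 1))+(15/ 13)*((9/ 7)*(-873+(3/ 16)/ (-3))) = -133603303/ 103376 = -1292.40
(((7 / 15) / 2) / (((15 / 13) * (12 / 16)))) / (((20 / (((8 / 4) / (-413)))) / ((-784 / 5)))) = 10192 / 995625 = 0.01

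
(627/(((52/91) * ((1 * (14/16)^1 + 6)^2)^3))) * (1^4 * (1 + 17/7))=89653248/2516421875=0.04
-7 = -7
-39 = -39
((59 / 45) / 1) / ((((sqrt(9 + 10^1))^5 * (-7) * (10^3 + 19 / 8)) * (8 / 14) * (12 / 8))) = -0.00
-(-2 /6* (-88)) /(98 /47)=-14.07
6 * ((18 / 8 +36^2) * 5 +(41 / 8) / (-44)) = 6854637 / 176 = 38946.80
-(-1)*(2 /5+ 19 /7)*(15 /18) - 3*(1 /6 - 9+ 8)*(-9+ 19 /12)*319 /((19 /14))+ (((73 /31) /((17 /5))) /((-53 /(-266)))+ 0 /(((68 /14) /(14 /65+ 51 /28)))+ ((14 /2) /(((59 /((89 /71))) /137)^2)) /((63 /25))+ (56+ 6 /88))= -55146208301829343415 /12906962158539834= -4272.59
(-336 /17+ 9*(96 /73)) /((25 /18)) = -35424 /6205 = -5.71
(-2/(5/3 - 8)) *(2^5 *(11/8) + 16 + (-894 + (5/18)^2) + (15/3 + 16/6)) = -267707/1026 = -260.92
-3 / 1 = -3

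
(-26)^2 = 676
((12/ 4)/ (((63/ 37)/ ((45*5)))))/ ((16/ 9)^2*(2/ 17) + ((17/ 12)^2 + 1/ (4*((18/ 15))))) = 61138800/ 398993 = 153.23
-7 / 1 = -7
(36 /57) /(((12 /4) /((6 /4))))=6 /19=0.32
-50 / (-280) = 0.18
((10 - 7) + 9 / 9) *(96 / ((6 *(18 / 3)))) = 32 / 3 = 10.67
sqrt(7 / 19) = sqrt(133) / 19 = 0.61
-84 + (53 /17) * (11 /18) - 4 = -26345 /306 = -86.09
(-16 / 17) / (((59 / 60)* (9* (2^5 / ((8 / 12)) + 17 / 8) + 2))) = -1536 / 727175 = -0.00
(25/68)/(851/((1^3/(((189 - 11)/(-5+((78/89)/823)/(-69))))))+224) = -210585775/17224757678232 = -0.00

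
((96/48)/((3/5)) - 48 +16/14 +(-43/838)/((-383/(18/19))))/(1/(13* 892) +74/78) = -2485857225860/54190996699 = -45.87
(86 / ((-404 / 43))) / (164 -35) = -43 / 606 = -0.07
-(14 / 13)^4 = -38416 / 28561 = -1.35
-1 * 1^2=-1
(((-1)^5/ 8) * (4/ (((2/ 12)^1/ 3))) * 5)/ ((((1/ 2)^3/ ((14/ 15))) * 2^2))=-84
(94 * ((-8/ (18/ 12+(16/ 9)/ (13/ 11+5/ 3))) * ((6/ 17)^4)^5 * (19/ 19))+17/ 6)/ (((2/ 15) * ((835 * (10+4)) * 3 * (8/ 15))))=206930318809273651972629240995/ 182137652614927126715762910069184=0.00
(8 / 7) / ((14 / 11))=44 / 49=0.90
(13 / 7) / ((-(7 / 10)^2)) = -1300 / 343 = -3.79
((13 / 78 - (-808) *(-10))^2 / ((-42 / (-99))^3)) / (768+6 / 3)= 853127479083 / 768320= 1110380.41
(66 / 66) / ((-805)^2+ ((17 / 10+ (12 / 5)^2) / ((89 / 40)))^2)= 0.00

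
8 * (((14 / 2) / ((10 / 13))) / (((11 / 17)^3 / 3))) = 5364996 / 6655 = 806.16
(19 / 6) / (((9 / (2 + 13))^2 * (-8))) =-475 / 432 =-1.10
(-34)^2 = 1156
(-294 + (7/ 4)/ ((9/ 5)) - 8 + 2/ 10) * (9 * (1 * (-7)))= 379043/ 20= 18952.15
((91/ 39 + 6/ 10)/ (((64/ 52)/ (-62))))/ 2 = -4433/ 60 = -73.88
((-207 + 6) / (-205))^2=40401 / 42025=0.96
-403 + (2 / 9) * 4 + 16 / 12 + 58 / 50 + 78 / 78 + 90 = -308.62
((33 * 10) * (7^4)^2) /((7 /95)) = 25818073050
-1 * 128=-128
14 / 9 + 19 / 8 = 283 / 72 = 3.93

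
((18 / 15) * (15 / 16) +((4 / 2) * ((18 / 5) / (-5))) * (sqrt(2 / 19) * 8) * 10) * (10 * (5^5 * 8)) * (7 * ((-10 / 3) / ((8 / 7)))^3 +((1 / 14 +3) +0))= -32245671875 / 672 +5430850000 * sqrt(38) / 21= 1546206216.28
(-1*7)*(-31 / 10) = 217 / 10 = 21.70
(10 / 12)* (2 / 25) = 1 / 15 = 0.07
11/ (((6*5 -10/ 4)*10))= 1/ 25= 0.04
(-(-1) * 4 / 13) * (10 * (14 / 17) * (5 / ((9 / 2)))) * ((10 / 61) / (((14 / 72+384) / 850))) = 11200000 / 10967983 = 1.02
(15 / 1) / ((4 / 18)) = 135 / 2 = 67.50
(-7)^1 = -7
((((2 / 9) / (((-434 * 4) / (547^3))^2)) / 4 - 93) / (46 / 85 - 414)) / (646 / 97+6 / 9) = -220858712539873310125 / 1354843345809408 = -163014.21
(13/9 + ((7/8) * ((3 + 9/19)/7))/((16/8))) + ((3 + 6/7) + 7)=119879/9576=12.52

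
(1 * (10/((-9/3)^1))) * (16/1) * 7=-1120/3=-373.33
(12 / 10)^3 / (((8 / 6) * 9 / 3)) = 54 / 125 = 0.43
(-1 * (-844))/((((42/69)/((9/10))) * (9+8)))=43677/595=73.41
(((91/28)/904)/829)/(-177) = -13/530586528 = -0.00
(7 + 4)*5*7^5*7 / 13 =6470695 / 13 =497745.77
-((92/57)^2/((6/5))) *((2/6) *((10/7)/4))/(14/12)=-105800/477603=-0.22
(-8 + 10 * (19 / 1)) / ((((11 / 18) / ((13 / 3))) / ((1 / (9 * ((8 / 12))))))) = 2366 / 11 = 215.09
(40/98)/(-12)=-5/147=-0.03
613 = 613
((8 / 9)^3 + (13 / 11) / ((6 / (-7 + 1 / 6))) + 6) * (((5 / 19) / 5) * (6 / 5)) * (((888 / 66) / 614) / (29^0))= 6357007 / 857538495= 0.01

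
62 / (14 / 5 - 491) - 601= -601.13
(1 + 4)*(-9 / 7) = -45 / 7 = -6.43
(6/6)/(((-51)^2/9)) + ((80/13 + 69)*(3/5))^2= 2482734154/1221025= 2033.32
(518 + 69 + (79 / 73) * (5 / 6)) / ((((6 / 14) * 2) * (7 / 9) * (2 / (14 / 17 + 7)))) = 34247633 / 9928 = 3449.60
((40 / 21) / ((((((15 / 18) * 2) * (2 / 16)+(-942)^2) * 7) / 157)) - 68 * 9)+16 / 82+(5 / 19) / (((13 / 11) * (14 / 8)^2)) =-6464743887210372 / 10567932709243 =-611.73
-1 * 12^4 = -20736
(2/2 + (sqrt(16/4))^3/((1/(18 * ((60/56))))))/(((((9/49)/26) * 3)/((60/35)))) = 113048/9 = 12560.89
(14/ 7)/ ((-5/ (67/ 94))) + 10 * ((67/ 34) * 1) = 77586/ 3995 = 19.42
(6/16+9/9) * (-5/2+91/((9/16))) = 31537/144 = 219.01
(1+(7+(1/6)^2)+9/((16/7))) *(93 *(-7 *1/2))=-373891/96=-3894.70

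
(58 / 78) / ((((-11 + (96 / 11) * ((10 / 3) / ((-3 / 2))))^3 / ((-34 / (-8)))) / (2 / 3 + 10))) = -926376 / 771608903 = -0.00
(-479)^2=229441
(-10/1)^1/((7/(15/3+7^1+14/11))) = -1460/77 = -18.96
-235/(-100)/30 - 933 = -559753/600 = -932.92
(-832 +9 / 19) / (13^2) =-15799 / 3211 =-4.92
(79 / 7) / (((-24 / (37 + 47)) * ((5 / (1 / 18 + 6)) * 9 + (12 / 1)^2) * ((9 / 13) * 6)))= -111943 / 1782648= -0.06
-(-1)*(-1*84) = -84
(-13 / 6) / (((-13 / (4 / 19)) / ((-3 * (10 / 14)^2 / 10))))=-5 / 931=-0.01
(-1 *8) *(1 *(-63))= 504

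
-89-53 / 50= -4503 / 50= -90.06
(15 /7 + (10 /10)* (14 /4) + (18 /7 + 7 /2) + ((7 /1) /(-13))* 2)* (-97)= -93896 /91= -1031.82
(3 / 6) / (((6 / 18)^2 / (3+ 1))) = 18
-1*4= -4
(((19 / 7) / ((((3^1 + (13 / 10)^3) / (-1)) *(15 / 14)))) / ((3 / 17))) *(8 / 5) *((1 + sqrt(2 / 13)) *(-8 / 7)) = 1653760 *sqrt(26) / 4256343 + 1653760 / 327411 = 7.03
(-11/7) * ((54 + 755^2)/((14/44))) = -137959118/49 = -2815492.20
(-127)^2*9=145161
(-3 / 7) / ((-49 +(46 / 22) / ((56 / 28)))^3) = 31944 / 8219689625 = 0.00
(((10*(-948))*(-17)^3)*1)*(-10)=-465752400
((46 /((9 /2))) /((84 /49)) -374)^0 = 1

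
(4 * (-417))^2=2782224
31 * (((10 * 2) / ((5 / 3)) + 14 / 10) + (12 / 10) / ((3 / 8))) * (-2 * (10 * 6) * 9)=-555768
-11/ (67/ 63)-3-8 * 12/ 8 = -1698/ 67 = -25.34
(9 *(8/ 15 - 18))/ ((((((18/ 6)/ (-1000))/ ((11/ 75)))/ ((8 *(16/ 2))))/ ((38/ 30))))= 28036096/ 45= 623024.36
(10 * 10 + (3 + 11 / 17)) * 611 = 1076582 / 17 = 63328.35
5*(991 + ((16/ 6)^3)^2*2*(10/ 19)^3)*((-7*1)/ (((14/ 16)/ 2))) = -87668.25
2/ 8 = 1/ 4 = 0.25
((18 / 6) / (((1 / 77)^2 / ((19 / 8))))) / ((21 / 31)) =498883 / 8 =62360.38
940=940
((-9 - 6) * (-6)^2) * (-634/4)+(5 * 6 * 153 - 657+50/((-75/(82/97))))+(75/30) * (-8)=26045209/291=89502.44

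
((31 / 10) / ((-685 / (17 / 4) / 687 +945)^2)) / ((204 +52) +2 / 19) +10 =19747408879635573383 / 1974740885285589500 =10.00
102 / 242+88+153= 29212 / 121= 241.42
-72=-72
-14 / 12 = -7 / 6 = -1.17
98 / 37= 2.65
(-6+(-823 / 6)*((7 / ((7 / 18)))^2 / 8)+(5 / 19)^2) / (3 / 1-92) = 8030345 / 128516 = 62.49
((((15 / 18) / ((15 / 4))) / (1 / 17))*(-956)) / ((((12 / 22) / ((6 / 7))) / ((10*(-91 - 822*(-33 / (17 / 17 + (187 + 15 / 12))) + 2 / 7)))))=-996950661520 / 333837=-2986339.63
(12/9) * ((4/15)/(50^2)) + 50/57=468826/534375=0.88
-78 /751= -0.10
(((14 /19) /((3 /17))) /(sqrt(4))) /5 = 119 /285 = 0.42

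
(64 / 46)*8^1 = 256 / 23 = 11.13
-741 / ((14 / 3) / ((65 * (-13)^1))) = 134173.93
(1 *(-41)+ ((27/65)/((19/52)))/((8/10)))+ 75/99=-24341/627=-38.82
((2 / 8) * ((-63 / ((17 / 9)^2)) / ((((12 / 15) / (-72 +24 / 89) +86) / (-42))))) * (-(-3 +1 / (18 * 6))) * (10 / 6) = 10.75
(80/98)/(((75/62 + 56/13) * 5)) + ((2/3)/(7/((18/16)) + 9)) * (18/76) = 22667525/567201509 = 0.04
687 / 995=0.69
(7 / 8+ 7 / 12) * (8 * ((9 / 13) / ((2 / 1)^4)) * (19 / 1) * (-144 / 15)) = -1197 / 13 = -92.08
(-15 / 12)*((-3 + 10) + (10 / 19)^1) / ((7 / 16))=-2860 / 133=-21.50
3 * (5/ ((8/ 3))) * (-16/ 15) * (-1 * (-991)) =-5946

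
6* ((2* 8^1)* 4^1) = 384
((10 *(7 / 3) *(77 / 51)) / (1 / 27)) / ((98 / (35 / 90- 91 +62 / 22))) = -86915 / 102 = -852.11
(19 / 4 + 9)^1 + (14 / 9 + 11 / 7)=4253 / 252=16.88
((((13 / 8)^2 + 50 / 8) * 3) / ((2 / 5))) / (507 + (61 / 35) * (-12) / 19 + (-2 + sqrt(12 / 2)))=0.13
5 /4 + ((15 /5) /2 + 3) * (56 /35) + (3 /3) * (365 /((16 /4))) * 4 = 7469 /20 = 373.45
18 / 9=2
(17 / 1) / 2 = 17 / 2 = 8.50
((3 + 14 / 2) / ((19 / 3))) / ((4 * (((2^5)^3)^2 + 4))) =15 / 40802189464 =0.00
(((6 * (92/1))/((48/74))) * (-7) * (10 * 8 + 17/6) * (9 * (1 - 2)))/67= 8881887/134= 66282.74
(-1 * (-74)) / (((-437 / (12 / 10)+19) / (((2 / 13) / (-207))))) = 296 / 1857687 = 0.00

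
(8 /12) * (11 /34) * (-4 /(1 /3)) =-44 /17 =-2.59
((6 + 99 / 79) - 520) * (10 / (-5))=81014 / 79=1025.49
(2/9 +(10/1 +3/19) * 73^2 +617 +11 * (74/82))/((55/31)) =2380256477/77121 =30863.92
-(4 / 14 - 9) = 61 / 7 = 8.71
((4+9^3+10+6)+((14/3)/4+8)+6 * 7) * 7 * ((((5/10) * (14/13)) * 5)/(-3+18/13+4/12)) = -11762.45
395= 395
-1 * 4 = -4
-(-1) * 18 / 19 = 18 / 19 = 0.95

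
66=66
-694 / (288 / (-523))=181481 / 144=1260.28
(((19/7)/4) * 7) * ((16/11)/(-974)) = -38/5357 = -0.01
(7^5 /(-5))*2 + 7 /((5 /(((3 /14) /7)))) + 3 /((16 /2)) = -1882267 /280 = -6722.38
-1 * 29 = -29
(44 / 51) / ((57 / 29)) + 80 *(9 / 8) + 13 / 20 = 5295911 / 58140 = 91.09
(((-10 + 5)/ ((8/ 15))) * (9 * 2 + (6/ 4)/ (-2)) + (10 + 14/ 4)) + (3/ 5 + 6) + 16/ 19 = -140.78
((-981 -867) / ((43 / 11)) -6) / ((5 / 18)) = -370548 / 215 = -1723.48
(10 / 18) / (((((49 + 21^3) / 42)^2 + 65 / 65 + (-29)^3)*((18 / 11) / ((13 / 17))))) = 715 / 68156298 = 0.00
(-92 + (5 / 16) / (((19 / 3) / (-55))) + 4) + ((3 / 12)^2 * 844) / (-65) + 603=10106739 / 19760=511.47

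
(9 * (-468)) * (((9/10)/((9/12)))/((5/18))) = -454896/25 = -18195.84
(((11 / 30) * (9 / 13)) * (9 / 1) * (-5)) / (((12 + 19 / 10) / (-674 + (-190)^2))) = -52607610 / 1807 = -29113.23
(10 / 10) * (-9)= -9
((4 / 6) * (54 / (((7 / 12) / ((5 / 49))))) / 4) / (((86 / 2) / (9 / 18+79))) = 42930 / 14749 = 2.91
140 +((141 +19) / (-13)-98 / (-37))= 62694 / 481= 130.34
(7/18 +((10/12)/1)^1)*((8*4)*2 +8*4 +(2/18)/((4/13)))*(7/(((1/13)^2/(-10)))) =-225710485/162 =-1393274.60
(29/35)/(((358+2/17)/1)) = 493/213080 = 0.00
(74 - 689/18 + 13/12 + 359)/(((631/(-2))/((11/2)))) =-6.90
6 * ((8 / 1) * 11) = 528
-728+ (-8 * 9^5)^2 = 223154200936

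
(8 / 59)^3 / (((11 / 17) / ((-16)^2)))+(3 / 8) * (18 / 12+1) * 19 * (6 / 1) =1949415287 / 18073352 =107.86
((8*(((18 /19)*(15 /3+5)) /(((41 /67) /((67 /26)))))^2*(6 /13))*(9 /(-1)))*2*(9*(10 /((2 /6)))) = -38076913405728000 /1333229677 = -28559905.37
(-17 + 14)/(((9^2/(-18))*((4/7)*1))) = 7/6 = 1.17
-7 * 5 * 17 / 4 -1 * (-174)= 101 / 4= 25.25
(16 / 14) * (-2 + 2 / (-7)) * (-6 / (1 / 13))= 203.76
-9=-9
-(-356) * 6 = 2136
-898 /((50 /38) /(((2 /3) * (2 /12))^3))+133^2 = 322364963 /18225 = 17688.06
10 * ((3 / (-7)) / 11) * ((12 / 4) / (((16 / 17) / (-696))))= 66555 / 77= 864.35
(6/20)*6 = 9/5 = 1.80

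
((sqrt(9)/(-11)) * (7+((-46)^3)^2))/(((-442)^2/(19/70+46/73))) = -11924.17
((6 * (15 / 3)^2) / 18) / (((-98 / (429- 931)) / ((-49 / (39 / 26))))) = -12550 / 9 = -1394.44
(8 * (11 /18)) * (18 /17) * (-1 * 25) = -129.41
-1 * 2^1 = -2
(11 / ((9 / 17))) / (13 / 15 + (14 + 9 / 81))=935 / 674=1.39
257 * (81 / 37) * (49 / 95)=1020033 / 3515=290.19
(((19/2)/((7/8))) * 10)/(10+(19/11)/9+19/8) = 601920/69671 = 8.64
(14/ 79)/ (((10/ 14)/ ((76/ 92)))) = 0.20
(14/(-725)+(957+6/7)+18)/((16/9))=44571393/81200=548.91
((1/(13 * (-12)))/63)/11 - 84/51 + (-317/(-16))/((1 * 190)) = -2154902657/1396755360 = -1.54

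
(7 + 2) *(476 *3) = 12852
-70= -70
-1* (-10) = 10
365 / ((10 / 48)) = 1752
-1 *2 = -2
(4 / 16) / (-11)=-1 / 44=-0.02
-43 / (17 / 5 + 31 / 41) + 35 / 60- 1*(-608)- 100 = 212249 / 426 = 498.24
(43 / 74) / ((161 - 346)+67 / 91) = -3913 / 1240832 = -0.00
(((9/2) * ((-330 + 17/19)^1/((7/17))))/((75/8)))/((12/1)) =-106301/3325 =-31.97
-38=-38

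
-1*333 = -333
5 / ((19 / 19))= 5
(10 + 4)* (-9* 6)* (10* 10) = -75600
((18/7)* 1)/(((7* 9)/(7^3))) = 14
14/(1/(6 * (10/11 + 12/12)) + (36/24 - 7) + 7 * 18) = 882/7597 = 0.12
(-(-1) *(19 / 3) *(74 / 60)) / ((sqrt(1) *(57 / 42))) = 259 / 45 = 5.76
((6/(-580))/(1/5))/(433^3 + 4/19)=-57/89463376406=-0.00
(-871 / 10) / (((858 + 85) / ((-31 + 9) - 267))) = 26.69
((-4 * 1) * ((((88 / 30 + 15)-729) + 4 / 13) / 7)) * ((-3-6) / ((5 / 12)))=-19958112 / 2275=-8772.80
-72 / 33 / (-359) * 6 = 0.04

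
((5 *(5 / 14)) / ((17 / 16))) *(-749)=-1258.82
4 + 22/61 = 266/61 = 4.36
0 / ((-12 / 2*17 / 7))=0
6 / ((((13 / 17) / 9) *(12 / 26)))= 153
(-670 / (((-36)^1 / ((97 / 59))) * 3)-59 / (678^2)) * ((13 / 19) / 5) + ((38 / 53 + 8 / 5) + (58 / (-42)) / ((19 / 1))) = 10438276339697 / 2867676576660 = 3.64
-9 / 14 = -0.64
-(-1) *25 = 25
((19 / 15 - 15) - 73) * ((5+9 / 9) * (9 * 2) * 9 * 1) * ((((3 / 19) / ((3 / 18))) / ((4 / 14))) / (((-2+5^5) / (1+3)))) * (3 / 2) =-17704008 / 32965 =-537.05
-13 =-13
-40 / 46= -0.87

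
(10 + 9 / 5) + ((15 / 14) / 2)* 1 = 1727 / 140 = 12.34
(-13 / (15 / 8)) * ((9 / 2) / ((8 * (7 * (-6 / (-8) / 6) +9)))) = -156 / 395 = -0.39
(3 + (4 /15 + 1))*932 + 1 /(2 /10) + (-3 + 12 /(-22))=656368 /165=3977.99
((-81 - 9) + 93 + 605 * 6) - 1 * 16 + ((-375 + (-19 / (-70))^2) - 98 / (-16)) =31832347 / 9800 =3248.20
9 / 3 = 3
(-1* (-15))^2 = 225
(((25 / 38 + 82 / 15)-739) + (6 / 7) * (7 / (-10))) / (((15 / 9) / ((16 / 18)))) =-391.19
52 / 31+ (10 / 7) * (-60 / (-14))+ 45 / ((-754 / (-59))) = 12966337 / 1145326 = 11.32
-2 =-2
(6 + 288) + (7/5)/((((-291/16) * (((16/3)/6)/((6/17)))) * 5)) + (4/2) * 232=31248298/41225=757.99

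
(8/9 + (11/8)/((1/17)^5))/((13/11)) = 1546224977/936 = 1651949.76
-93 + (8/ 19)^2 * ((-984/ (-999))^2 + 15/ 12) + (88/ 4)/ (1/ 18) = 12145127983/ 40030929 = 303.39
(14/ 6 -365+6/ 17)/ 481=-18478/ 24531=-0.75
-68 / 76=-17 / 19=-0.89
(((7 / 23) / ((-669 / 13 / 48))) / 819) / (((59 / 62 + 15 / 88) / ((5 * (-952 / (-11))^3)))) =-17117979934720 / 17097157341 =-1001.22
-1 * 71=-71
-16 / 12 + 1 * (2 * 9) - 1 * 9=23 / 3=7.67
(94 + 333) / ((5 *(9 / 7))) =2989 / 45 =66.42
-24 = -24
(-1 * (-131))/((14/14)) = 131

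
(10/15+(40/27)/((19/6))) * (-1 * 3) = -194/57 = -3.40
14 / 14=1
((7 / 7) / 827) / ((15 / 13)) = 13 / 12405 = 0.00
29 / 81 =0.36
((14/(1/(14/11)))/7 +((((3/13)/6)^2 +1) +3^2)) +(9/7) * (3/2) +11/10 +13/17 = 72295957/4424420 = 16.34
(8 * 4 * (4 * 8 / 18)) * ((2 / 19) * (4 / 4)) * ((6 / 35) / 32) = 64 / 1995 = 0.03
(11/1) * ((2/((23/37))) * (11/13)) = 8954/299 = 29.95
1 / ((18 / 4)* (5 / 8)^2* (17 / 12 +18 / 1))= 512 / 17475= 0.03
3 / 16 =0.19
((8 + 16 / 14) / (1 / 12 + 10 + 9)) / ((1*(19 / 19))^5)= 768 / 1603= 0.48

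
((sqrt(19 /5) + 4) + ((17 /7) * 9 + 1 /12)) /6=sqrt(95) /30 + 2179 /504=4.65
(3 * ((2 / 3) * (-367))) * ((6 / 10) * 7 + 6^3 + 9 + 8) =-870524 / 5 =-174104.80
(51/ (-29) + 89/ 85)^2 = 3076516/ 6076225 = 0.51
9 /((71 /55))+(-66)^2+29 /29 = 4363.97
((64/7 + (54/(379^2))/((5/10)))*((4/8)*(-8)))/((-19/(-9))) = -330976080/19104253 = -17.32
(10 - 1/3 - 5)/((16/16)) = 14/3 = 4.67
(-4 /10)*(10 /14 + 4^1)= -66 /35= -1.89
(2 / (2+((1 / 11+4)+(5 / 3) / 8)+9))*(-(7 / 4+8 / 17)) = -19932 / 68663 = -0.29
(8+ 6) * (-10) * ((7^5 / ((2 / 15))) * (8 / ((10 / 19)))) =-268239720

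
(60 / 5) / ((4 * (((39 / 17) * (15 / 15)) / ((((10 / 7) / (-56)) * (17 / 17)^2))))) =-85 / 2548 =-0.03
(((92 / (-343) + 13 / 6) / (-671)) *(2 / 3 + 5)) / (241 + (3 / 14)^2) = -0.00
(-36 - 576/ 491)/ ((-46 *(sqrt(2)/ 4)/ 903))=16481556 *sqrt(2)/ 11293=2063.97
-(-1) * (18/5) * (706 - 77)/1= 11322/5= 2264.40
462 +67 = 529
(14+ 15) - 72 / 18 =25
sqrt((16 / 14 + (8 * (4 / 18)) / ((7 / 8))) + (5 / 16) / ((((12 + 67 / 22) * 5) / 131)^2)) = sqrt(19917180605) / 69510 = 2.03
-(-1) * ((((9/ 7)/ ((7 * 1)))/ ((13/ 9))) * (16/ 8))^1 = 162/ 637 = 0.25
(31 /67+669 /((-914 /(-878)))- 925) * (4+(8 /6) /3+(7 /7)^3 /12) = -468957031 /367428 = -1276.32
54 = 54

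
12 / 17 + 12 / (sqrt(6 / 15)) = 12 / 17 + 6* sqrt(10) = 19.68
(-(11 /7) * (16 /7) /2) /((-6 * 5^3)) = 0.00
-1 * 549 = -549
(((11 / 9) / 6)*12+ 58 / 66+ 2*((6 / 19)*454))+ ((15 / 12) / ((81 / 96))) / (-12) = 4908337 / 16929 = 289.94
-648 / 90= -36 / 5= -7.20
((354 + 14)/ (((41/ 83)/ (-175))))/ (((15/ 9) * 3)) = -1069040/ 41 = -26074.15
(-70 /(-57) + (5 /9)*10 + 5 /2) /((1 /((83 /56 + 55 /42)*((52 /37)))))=2765425 /75924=36.42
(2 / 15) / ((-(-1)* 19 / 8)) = 16 / 285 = 0.06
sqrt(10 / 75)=sqrt(30) / 15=0.37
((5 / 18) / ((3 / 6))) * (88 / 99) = 40 / 81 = 0.49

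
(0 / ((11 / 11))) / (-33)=0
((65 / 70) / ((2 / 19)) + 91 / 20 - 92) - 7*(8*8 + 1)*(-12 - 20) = 506848 / 35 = 14481.37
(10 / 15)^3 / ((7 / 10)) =80 / 189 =0.42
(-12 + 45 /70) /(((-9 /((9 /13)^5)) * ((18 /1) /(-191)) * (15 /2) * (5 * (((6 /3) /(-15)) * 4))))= 22139001 /207924080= 0.11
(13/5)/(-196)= -13/980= -0.01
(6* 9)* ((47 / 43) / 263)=2538 / 11309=0.22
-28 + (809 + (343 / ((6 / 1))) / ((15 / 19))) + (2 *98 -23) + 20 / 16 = 184979 / 180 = 1027.66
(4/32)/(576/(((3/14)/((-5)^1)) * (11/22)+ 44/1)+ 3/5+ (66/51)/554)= 0.01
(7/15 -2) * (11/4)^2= -2783/240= -11.60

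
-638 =-638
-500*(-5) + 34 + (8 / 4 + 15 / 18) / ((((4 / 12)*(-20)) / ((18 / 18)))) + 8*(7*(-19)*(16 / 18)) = 571607 / 360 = 1587.80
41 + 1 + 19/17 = 733/17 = 43.12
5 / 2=2.50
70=70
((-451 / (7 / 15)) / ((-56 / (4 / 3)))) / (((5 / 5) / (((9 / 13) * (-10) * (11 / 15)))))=-74415 / 637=-116.82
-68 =-68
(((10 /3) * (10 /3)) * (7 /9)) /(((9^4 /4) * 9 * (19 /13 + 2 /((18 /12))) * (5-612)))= -36400 /105485192649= -0.00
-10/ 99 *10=-100/ 99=-1.01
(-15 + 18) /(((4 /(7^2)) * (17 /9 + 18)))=1323 /716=1.85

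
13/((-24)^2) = 13/576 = 0.02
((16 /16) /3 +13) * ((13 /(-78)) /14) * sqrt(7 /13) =-10 * sqrt(91) /819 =-0.12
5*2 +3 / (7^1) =10.43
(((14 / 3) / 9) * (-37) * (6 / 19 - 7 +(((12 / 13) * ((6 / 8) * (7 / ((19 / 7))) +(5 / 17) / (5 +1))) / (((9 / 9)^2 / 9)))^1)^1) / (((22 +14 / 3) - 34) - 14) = 140119 / 15912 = 8.81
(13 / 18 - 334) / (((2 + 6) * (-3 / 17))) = 101983 / 432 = 236.07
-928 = -928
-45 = -45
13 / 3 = 4.33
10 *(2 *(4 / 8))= 10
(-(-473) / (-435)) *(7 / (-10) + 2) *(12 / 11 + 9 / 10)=-40807 / 14500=-2.81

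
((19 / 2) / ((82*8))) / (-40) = -19 / 52480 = -0.00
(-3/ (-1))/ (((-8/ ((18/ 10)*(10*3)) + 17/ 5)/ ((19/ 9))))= 855/ 439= 1.95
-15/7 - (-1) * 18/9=-1/7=-0.14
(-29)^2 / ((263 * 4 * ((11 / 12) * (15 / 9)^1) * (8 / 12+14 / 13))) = 295191 / 983620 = 0.30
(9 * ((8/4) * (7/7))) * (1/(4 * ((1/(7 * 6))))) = 189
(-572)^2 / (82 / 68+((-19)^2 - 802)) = -11124256 / 14953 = -743.95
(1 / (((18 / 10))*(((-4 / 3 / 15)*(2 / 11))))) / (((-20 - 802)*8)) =275 / 52608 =0.01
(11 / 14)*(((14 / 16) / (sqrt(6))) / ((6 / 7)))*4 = 77*sqrt(6) / 144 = 1.31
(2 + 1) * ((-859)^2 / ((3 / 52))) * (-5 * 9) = -1726641540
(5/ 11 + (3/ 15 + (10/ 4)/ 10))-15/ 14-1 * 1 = -1797/ 1540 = -1.17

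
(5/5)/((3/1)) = 1/3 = 0.33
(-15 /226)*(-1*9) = 135 /226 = 0.60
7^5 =16807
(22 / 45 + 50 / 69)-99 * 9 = -920929 / 1035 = -889.79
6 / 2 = 3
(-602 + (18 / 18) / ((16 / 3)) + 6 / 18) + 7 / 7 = -28823 / 48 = -600.48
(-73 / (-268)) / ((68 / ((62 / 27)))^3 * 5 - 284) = 2174743 / 1034384194288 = 0.00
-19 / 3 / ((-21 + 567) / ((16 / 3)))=-152 / 2457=-0.06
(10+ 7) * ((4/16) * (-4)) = -17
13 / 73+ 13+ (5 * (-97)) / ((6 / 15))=-175101 / 146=-1199.32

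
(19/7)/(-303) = -19/2121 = -0.01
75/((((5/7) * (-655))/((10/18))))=-35/393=-0.09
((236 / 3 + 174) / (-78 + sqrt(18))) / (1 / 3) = -9854 / 1011 -379 * sqrt(2) / 1011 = -10.28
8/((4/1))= 2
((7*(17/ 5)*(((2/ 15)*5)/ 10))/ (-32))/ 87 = -119/ 208800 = -0.00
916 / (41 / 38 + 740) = 34808 / 28161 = 1.24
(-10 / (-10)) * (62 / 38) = 31 / 19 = 1.63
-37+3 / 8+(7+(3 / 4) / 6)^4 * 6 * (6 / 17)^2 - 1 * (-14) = 281664251 / 147968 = 1903.55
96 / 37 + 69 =2649 / 37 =71.59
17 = 17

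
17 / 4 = 4.25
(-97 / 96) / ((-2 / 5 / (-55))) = -26675 / 192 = -138.93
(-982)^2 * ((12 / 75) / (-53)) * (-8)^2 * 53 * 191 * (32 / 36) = -377212690432 / 225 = -1676500846.36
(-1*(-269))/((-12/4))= -269/3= -89.67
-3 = -3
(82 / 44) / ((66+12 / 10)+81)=205 / 16302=0.01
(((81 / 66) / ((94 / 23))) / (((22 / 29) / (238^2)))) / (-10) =-255025449 / 113740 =-2242.18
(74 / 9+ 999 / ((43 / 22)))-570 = -19606 / 387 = -50.66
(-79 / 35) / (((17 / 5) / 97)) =-7663 / 119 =-64.39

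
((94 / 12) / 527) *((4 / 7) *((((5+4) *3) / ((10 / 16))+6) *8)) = 61664 / 18445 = 3.34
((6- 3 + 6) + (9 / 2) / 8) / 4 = 153 / 64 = 2.39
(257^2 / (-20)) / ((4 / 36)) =-594441 / 20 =-29722.05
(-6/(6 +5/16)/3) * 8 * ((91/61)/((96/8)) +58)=-2723008/18483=-147.33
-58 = -58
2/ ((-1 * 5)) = -2/ 5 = -0.40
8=8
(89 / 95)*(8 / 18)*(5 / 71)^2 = 1780 / 862011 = 0.00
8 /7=1.14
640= 640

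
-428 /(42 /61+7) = -26108 /469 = -55.67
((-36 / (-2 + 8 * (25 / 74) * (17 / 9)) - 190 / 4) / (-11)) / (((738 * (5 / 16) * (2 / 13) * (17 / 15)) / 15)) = 7943390 / 3963839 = 2.00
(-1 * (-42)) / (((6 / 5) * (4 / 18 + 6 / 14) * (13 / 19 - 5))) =-41895 / 3362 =-12.46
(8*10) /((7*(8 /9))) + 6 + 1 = 139 /7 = 19.86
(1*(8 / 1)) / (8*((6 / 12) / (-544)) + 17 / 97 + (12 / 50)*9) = 2638400 / 767743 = 3.44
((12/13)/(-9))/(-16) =1/156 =0.01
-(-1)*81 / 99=9 / 11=0.82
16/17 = 0.94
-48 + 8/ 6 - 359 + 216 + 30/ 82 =-23284/ 123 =-189.30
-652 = -652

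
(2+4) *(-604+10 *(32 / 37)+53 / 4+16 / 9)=-772991 / 222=-3481.94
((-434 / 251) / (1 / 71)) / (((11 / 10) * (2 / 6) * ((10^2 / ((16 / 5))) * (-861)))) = 35216 / 2830025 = 0.01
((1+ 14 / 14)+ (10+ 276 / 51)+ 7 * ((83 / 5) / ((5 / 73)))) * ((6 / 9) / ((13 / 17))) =485614 / 325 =1494.20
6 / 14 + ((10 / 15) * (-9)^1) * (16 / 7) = -93 / 7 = -13.29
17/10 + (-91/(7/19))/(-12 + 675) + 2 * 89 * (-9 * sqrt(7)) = 677/510 - 1602 * sqrt(7) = -4237.17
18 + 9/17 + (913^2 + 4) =14171056/17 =833591.53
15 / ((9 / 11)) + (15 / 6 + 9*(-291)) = -2598.17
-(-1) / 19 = 1 / 19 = 0.05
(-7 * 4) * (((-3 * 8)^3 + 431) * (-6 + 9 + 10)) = 4875052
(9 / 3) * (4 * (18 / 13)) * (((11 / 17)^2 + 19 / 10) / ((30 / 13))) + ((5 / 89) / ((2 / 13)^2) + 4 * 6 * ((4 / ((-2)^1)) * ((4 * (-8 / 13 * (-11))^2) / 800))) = 3508225301 / 434684900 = 8.07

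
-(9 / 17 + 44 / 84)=-376 / 357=-1.05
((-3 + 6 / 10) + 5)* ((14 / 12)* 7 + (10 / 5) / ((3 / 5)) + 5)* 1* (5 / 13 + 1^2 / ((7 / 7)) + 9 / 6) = 495 / 4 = 123.75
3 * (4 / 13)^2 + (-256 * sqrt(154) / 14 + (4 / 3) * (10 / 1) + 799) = 411997 / 507 - 128 * sqrt(154) / 7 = 585.70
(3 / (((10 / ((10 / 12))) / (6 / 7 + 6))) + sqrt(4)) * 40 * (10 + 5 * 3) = 26000 / 7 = 3714.29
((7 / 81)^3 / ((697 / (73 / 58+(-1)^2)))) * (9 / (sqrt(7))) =6419 * sqrt(7) / 2387114874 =0.00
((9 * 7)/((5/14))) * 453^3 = 81990435114/5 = 16398087022.80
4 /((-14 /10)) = -20 /7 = -2.86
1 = 1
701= 701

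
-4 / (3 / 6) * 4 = -32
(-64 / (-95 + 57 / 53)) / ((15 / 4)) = 6784 / 37335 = 0.18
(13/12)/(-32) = -13/384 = -0.03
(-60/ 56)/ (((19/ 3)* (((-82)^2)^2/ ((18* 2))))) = -405/ 3006609704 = -0.00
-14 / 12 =-7 / 6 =-1.17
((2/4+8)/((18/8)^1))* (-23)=-782/9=-86.89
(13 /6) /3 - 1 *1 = -0.28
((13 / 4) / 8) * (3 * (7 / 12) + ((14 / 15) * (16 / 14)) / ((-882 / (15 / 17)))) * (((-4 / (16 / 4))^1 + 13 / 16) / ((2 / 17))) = -681811 / 602112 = -1.13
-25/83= -0.30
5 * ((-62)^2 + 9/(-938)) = 18028315/938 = 19219.95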